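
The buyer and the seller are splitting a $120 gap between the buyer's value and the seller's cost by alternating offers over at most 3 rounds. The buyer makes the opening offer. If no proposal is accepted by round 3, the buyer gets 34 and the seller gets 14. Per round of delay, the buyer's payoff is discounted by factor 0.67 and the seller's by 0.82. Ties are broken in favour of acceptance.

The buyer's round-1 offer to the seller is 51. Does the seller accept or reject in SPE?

Round 3 (the buyer proposes): the seller gets 14 if talks fail, so the buyer offers 14 and keeps 106.
Round 2 (the seller proposes): the buyer can get 106 next round, worth 0.67 × 106 = 71.02 now; the seller offers that and keeps 48.98.
So by rejecting in round 1, the seller gets 48.98 next round, worth 0.82 × 48.98 = 40.1636 now.
Offer 51 ≥ 40.1636, so the seller accepts.

Accept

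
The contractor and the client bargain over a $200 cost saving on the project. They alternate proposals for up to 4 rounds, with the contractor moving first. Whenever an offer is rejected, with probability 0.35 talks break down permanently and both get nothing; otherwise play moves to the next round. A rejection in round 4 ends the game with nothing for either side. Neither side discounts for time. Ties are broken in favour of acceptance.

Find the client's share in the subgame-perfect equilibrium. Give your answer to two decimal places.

100.43

Round 4 (the client proposes): rejection yields 0 for the contractor; the client offers 0 and keeps 200.
Round 3 (the contractor proposes): rejecting gives the client an expected 0.65 × 200 = 130, so the contractor offers 130, keeping 70.
Round 2 (the client proposes): rejecting gives the contractor an expected 0.65 × 70 = 45.5; the client offers that and keeps 154.5.
Round 1 (the contractor proposes): rejecting gives the client an expected 0.65 × 154.5 = 100.425, so the contractor offers 100.425, keeping 99.575.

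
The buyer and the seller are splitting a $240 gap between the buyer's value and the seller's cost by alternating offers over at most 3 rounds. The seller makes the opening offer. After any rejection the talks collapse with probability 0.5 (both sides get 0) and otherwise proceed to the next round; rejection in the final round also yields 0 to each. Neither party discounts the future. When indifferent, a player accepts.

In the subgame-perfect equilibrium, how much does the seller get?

180

Round 3 (the seller proposes): the buyer will accept anything ≥ 0, so the seller offers 0 and keeps 240.
Round 2 (the buyer proposes): rejecting gives the seller an expected 0.5 × 240 = 120; the buyer offers that and keeps 120.
Round 1 (the seller proposes): rejecting gives the buyer an expected 0.5 × 120 = 60; the seller offers that and keeps 180.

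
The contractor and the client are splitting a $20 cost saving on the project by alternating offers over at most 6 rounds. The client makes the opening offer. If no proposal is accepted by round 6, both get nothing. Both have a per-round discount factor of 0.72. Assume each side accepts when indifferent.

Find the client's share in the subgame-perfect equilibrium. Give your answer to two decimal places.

10.01

By backward induction:
Round 6 (the contractor proposes): rejection yields 0 for the client; the contractor offers 0 and keeps 20.
Round 5 (the client proposes): the contractor can get 20 next round, worth 0.72 × 20 = 14.4 now, so the client offers 14.4, keeping 5.6.
Round 4 (the contractor proposes): the client can get 5.6 next round, worth 0.72 × 5.6 = 4.032 now; the contractor offers that and keeps 15.968.
Round 3 (the client proposes): the contractor can get 15.968 next round, worth 0.72 × 15.968 = 11.49696 now, so the client offers 11.49696, keeping 8.50304.
Round 2 (the contractor proposes): the client can get 8.50304 next round, worth 0.72 × 8.50304 = 6.1221888 now. The contractor offers 6.1221888 and keeps 20 − 6.1221888 = 13.8778112.
Round 1 (the client proposes): the contractor can get 13.8778112 next round, worth 0.72 × 13.8778112 = 9.992024064 now. The client offers 9.992024064 and keeps 20 − 9.992024064 = 10.007975936.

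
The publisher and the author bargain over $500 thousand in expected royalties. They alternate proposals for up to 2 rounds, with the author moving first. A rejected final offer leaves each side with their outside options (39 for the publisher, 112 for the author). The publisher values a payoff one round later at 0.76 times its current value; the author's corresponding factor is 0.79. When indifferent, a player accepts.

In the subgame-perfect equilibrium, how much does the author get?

205.12

Round 2 (the publisher proposes): the author gets 112 if talks fail, so the publisher offers 112 and keeps 388.
Round 1 (the author proposes): the publisher can get 388 next round, worth 0.76 × 388 = 294.88 now, so the author offers 294.88, keeping 205.12.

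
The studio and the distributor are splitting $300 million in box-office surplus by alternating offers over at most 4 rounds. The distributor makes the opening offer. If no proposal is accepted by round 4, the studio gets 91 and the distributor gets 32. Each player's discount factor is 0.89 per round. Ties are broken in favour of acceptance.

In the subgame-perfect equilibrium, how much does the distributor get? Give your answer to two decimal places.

Round 4 (the studio proposes): the distributor gets 32 if talks fail, so the studio offers 32 and keeps 268.
Round 3 (the distributor proposes): the studio can get 268 next round, worth 0.89 × 268 = 238.52 now. The distributor offers 238.52 and keeps 300 − 238.52 = 61.48.
Round 2 (the studio proposes): the distributor can get 61.48 next round, worth 0.89 × 61.48 = 54.7172 now, so the studio offers 54.7172, keeping 245.2828.
Round 1 (the distributor proposes): the studio can get 245.2828 next round, worth 0.89 × 245.2828 = 218.301692 now; the distributor offers that and keeps 81.698308.

81.70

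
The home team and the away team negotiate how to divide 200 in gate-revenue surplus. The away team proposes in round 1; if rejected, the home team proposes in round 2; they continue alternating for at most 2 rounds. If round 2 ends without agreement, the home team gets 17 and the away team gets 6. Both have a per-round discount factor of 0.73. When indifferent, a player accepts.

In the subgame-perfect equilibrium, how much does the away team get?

58.38

Solve by backward induction from round 2.
Round 2 (the home team proposes): the away team gets 6 if talks fail, so the home team offers 6 and keeps 194.
Round 1 (the away team proposes): the home team can get 194 next round, worth 0.73 × 194 = 141.62 now, so the away team offers 141.62, keeping 58.38.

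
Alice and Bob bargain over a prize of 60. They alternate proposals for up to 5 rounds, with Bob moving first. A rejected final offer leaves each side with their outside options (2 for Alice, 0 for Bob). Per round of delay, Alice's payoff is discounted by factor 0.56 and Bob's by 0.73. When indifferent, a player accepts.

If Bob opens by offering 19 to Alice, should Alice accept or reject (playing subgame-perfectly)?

Round 5 (Bob proposes): Alice gets 2 if talks fail, so Bob offers 2 and keeps 58.
Round 4 (Alice proposes): Bob can get 58 next round, worth 0.73 × 58 = 42.34 now. Alice offers 42.34 and keeps 60 − 42.34 = 17.66.
Round 3 (Bob proposes): Alice can get 17.66 next round, worth 0.56 × 17.66 = 9.8896 now. Bob offers 9.8896 and keeps 60 − 9.8896 = 50.1104.
Round 2 (Alice proposes): Bob can get 50.1104 next round, worth 0.73 × 50.1104 = 36.580592 now; Alice offers that and keeps 23.419408.
So by rejecting in round 1, Alice gets 23.419408 next round, worth 0.56 × 23.419408 = 13.11486848 now.
Offer 19 ≥ 13.11486848, so Alice accepts.

Accept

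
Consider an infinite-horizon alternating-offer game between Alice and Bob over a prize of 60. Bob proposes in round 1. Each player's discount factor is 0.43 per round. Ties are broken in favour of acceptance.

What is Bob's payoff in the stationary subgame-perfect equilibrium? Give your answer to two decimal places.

Let x be Bob's share when Bob proposes and y be Alice's share when Alice proposes.
Alice accepts iff offered ≥ 0.43·y, so x = 60 − 0.43y. Symmetrically y = 60 − 0.43x.
Substituting: x = 60 − 0.43(60 − 0.43x), giving x(1 − 0.43·0.43) = 60(1 − 0.43).
So x = 60 × 0.57 / 0.8151 ≈ 41.9580, and Alice receives 60 − x ≈ 18.0420.

41.96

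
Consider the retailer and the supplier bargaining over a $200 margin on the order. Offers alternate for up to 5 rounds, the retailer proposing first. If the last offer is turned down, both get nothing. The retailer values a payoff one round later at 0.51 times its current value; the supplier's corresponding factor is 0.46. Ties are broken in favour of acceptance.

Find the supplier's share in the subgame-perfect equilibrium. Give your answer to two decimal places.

Round 5 (the retailer proposes): rejection yields 0 for the supplier; the retailer offers 0 and keeps 200.
Round 4 (the supplier proposes): the retailer can get 200 next round, worth 0.51 × 200 = 102 now; the supplier offers that and keeps 98.
Round 3 (the retailer proposes): the supplier can get 98 next round, worth 0.46 × 98 = 45.08 now, so the retailer offers 45.08, keeping 154.92.
Round 2 (the supplier proposes): the retailer can get 154.92 next round, worth 0.51 × 154.92 = 79.0092 now, so the supplier offers 79.0092, keeping 120.9908.
Round 1 (the retailer proposes): the supplier can get 120.9908 next round, worth 0.46 × 120.9908 = 55.655768 now, so the retailer offers 55.655768, keeping 144.344232.

55.66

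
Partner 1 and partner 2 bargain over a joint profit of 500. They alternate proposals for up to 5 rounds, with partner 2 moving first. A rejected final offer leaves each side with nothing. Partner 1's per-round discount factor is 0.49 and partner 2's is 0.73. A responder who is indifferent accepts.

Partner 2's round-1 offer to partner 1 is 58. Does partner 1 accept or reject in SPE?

Round 5 (partner 2 proposes): partner 1 will accept anything ≥ 0, so partner 2 offers 0 and keeps 500.
Round 4 (partner 1 proposes): partner 2 can get 500 next round, worth 0.73 × 500 = 365 now. Partner 1 offers 365 and keeps 500 − 365 = 135.
Round 3 (partner 2 proposes): partner 1 can get 135 next round, worth 0.49 × 135 = 66.15 now; partner 2 offers that and keeps 433.85.
Round 2 (partner 1 proposes): partner 2 can get 433.85 next round, worth 0.73 × 433.85 = 316.7105 now, so partner 1 offers 316.7105, keeping 183.2895.
So by rejecting in round 1, partner 1 gets 183.2895 next round, worth 0.49 × 183.2895 = 89.811855 now.
Offer 58 < 89.811855, so partner 1 rejects.

Reject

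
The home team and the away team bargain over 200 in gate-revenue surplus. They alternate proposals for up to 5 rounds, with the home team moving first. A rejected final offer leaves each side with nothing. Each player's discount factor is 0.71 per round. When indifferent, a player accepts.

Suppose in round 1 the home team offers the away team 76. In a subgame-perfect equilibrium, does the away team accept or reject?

Accept

Work out the away team's continuation value if the offer is rejected.
Round 5 (the home team proposes): rejection yields 0 for the away team; the home team offers 0 and keeps 200.
Round 4 (the away team proposes): the home team can get 200 next round, worth 0.71 × 200 = 142 now. The away team offers 142 and keeps 200 − 142 = 58.
Round 3 (the home team proposes): the away team can get 58 next round, worth 0.71 × 58 = 41.18 now; the home team offers that and keeps 158.82.
Round 2 (the away team proposes): the home team can get 158.82 next round, worth 0.71 × 158.82 = 112.7622 now, so the away team offers 112.7622, keeping 87.2378.
So by rejecting in round 1, the away team gets 87.2378 next round, worth 0.71 × 87.2378 = 61.938838 now.
Offer 76 ≥ 61.938838, so the away team accepts.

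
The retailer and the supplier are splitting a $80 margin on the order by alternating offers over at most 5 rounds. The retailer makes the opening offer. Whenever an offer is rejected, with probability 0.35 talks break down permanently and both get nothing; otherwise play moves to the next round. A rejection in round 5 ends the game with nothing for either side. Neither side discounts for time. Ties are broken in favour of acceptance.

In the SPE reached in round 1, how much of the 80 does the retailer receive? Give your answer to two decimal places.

54.11

Round 5 (the retailer proposes): the supplier will accept anything ≥ 0, so the retailer offers 0 and keeps 80.
Round 4 (the supplier proposes): rejecting gives the retailer an expected 0.65 × 80 = 52. The supplier offers 52 and keeps 80 − 52 = 28.
Round 3 (the retailer proposes): rejecting gives the supplier an expected 0.65 × 28 = 18.2. The retailer offers 18.2 and keeps 80 − 18.2 = 61.8.
Round 2 (the supplier proposes): rejecting gives the retailer an expected 0.65 × 61.8 = 40.17, so the supplier offers 40.17, keeping 39.83.
Round 1 (the retailer proposes): rejecting gives the supplier an expected 0.65 × 39.83 = 25.8895, so the retailer offers 25.8895, keeping 54.1105.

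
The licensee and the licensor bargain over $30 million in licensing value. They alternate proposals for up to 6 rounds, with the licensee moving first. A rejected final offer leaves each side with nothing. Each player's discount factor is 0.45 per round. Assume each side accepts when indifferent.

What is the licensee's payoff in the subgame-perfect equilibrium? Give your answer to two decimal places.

Round 6 (the licensor proposes): the licensee will accept anything ≥ 0, so the licensor offers 0 and keeps 30.
Round 5 (the licensee proposes): the licensor can get 30 next round, worth 0.45 × 30 = 13.5 now, so the licensee offers 13.5, keeping 16.5.
Round 4 (the licensor proposes): the licensee can get 16.5 next round, worth 0.45 × 16.5 = 7.425 now, so the licensor offers 7.425, keeping 22.575.
Round 3 (the licensee proposes): the licensor can get 22.575 next round, worth 0.45 × 22.575 = 10.15875 now; the licensee offers that and keeps 19.84125.
Round 2 (the licensor proposes): the licensee can get 19.84125 next round, worth 0.45 × 19.84125 = 8.9285625 now. The licensor offers 8.9285625 and keeps 30 − 8.9285625 = 21.0714375.
Round 1 (the licensee proposes): the licensor can get 21.0714375 next round, worth 0.45 × 21.0714375 = 9.482146875 now, so the licensee offers 9.482146875, keeping 20.517853125.

20.52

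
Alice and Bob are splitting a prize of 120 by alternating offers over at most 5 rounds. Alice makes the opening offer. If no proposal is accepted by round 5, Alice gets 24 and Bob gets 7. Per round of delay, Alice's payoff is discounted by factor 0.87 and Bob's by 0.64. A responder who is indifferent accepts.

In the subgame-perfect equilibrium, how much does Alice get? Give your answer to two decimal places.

By backward induction:
Round 5 (Alice proposes): Bob gets 7 if talks fail, so Alice offers 7 and keeps 113.
Round 4 (Bob proposes): Alice can get 113 next round, worth 0.87 × 113 = 98.31 now. Bob offers 98.31 and keeps 120 − 98.31 = 21.69.
Round 3 (Alice proposes): Bob can get 21.69 next round, worth 0.64 × 21.69 = 13.8816 now, so Alice offers 13.8816, keeping 106.1184.
Round 2 (Bob proposes): Alice can get 106.1184 next round, worth 0.87 × 106.1184 = 92.323008 now, so Bob offers 92.323008, keeping 27.676992.
Round 1 (Alice proposes): Bob can get 27.676992 next round, worth 0.64 × 27.676992 = 17.71327488 now; Alice offers that and keeps 102.28672512.

102.29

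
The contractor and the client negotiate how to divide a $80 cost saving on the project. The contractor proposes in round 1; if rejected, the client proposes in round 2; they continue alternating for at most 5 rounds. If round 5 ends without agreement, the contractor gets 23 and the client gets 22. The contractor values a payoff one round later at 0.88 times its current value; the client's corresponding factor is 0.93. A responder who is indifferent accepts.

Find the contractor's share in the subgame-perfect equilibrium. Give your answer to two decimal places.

Round 5 (the contractor proposes): the client gets 22 if talks fail, so the contractor offers 22 and keeps 58.
Round 4 (the client proposes): the contractor can get 58 next round, worth 0.88 × 58 = 51.04 now, so the client offers 51.04, keeping 28.96.
Round 3 (the contractor proposes): the client can get 28.96 next round, worth 0.93 × 28.96 = 26.9328 now. The contractor offers 26.9328 and keeps 80 − 26.9328 = 53.0672.
Round 2 (the client proposes): the contractor can get 53.0672 next round, worth 0.88 × 53.0672 = 46.699136 now. The client offers 46.699136 and keeps 80 − 46.699136 = 33.300864.
Round 1 (the contractor proposes): the client can get 33.300864 next round, worth 0.93 × 33.300864 = 30.96980352 now, so the contractor offers 30.96980352, keeping 49.03019648.

49.03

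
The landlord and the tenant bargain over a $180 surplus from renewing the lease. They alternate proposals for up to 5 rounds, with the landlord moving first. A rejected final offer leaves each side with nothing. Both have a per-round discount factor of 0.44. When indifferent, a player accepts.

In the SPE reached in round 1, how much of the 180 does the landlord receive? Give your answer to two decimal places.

Work backward from the last round.
Round 5 (the landlord proposes): rejection yields 0 for the tenant; the landlord offers 0 and keeps 180.
Round 4 (the tenant proposes): the landlord can get 180 next round, worth 0.44 × 180 = 79.2 now, so the tenant offers 79.2, keeping 100.8.
Round 3 (the landlord proposes): the tenant can get 100.8 next round, worth 0.44 × 100.8 = 44.352 now, so the landlord offers 44.352, keeping 135.648.
Round 2 (the tenant proposes): the landlord can get 135.648 next round, worth 0.44 × 135.648 = 59.68512 now. The tenant offers 59.68512 and keeps 180 − 59.68512 = 120.31488.
Round 1 (the landlord proposes): the tenant can get 120.31488 next round, worth 0.44 × 120.31488 = 52.9385472 now, so the landlord offers 52.9385472, keeping 127.0614528.

127.06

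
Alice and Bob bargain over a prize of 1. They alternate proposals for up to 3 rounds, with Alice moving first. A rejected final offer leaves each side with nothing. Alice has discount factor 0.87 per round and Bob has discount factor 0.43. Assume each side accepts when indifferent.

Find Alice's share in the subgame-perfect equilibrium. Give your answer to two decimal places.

0.94

Solve by backward induction from round 3.
Round 3 (Alice proposes): Bob will accept anything ≥ 0, so Alice offers 0 and keeps 1.
Round 2 (Bob proposes): Alice can get 1 next round, worth 0.87 × 1 = 0.87 now. Bob offers 0.87 and keeps 1 − 0.87 = 0.13.
Round 1 (Alice proposes): Bob can get 0.13 next round, worth 0.43 × 0.13 = 0.0559 now; Alice offers that and keeps 0.9441.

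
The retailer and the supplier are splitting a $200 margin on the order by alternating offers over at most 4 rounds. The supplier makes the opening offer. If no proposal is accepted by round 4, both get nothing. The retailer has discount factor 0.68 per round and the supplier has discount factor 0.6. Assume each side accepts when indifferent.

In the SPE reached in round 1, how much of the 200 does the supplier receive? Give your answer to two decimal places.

Round 4 (the retailer proposes): rejection yields 0 for the supplier; the retailer offers 0 and keeps 200.
Round 3 (the supplier proposes): the retailer can get 200 next round, worth 0.68 × 200 = 136 now. The supplier offers 136 and keeps 200 − 136 = 64.
Round 2 (the retailer proposes): the supplier can get 64 next round, worth 0.6 × 64 = 38.4 now; the retailer offers that and keeps 161.6.
Round 1 (the supplier proposes): the retailer can get 161.6 next round, worth 0.68 × 161.6 = 109.888 now. The supplier offers 109.888 and keeps 200 − 109.888 = 90.112.

90.11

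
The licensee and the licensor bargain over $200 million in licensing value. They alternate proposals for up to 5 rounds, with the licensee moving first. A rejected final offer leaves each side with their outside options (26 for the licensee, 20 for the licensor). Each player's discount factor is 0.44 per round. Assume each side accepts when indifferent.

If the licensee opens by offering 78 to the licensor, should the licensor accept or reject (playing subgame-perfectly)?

Accept

Work out the licensor's continuation value if the offer is rejected.
Round 5 (the licensee proposes): the licensor gets 20 if talks fail, so the licensee offers 20 and keeps 180.
Round 4 (the licensor proposes): the licensee can get 180 next round, worth 0.44 × 180 = 79.2 now, so the licensor offers 79.2, keeping 120.8.
Round 3 (the licensee proposes): the licensor can get 120.8 next round, worth 0.44 × 120.8 = 53.152 now, so the licensee offers 53.152, keeping 146.848.
Round 2 (the licensor proposes): the licensee can get 146.848 next round, worth 0.44 × 146.848 = 64.61312 now; the licensor offers that and keeps 135.38688.
So by rejecting in round 1, the licensor gets 135.38688 next round, worth 0.44 × 135.38688 = 59.5702272 now.
Offer 78 ≥ 59.5702272, so the licensor accepts.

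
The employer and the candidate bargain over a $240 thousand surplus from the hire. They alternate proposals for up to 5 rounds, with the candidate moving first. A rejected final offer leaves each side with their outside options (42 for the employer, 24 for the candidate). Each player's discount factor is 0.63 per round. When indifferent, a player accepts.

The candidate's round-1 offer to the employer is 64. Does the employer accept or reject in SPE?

Reject

Work out the employer's continuation value if the offer is rejected.
Round 5 (the candidate proposes): the employer gets 42 if talks fail, so the candidate offers 42 and keeps 198.
Round 4 (the employer proposes): the candidate can get 198 next round, worth 0.63 × 198 = 124.74 now, so the employer offers 124.74, keeping 115.26.
Round 3 (the candidate proposes): the employer can get 115.26 next round, worth 0.63 × 115.26 = 72.6138 now. The candidate offers 72.6138 and keeps 240 − 72.6138 = 167.3862.
Round 2 (the employer proposes): the candidate can get 167.3862 next round, worth 0.63 × 167.3862 = 105.453306 now, so the employer offers 105.453306, keeping 134.546694.
So by rejecting in round 1, the employer gets 134.546694 next round, worth 0.63 × 134.546694 = 84.76441722 now.
Offer 64 < 84.76441722, so the employer rejects.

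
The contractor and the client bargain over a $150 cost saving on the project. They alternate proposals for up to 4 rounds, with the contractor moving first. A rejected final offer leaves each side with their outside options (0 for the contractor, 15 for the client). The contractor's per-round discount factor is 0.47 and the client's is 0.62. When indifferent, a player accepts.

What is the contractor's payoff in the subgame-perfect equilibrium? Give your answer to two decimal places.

Round 4 (the client proposes): the contractor will accept anything ≥ 0, so the client offers 0 and keeps 150.
Round 3 (the contractor proposes): the client can get 150 next round, worth 0.62 × 150 = 93 now; the contractor offers that and keeps 57.
Round 2 (the client proposes): the contractor can get 57 next round, worth 0.47 × 57 = 26.79 now. The client offers 26.79 and keeps 150 − 26.79 = 123.21.
Round 1 (the contractor proposes): the client can get 123.21 next round, worth 0.62 × 123.21 = 76.3902 now. The contractor offers 76.3902 and keeps 150 − 76.3902 = 73.6098.

73.61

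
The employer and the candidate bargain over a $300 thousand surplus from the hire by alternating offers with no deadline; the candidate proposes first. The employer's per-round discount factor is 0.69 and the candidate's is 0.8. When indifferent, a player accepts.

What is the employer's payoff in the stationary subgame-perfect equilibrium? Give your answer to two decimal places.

When the candidate proposes, the employer accepts any offer worth at least 0.69 times what the employer would get by proposing next round; and vice versa.
This gives x = 300 − 0.69y and y = 300 − 0.8x, where x and y are each side's share when it proposes.
Hence (1 − 0.69·0.8)x = 300(1 − 0.69), i.e. 0.448·x = 93.
x ≈ 207.5893; the employer's share is 300 − x ≈ 92.4107.

92.41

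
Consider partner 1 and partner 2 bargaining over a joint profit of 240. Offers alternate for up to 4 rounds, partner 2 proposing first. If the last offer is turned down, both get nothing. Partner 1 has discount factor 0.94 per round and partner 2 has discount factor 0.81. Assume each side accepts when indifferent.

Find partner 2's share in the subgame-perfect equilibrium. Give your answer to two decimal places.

25.36

Round 4 (partner 1 proposes): rejection yields 0 for partner 2; partner 1 offers 0 and keeps 240.
Round 3 (partner 2 proposes): partner 1 can get 240 next round, worth 0.94 × 240 = 225.6 now; partner 2 offers that and keeps 14.4.
Round 2 (partner 1 proposes): partner 2 can get 14.4 next round, worth 0.81 × 14.4 = 11.664 now. Partner 1 offers 11.664 and keeps 240 − 11.664 = 228.336.
Round 1 (partner 2 proposes): partner 1 can get 228.336 next round, worth 0.94 × 228.336 = 214.63584 now, so partner 2 offers 214.63584, keeping 25.36416.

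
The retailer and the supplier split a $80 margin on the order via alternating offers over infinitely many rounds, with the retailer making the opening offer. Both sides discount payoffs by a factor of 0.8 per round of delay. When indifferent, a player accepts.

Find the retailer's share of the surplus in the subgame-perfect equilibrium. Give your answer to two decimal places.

In a stationary SPE each proposer offers the other exactly their discounted continuation value.
If the retailer keeps x when proposing and the supplier keeps y when proposing, then x = 80 − 0.8y and y = 80 − 0.8x.
Solving: x = 80(1 − 0.8) / (1 − 0.8·0.8) = 16 / 0.36 ≈ 44.4444.
The supplier gets 80 − 44.4444 ≈ 35.5556.

44.44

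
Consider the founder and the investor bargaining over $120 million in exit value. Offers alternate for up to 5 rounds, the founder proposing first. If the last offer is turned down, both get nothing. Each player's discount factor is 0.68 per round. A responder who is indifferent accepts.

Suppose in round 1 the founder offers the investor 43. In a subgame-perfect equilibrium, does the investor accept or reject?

Work out the investor's continuation value if the offer is rejected.
Round 5 (the founder proposes): rejection yields 0 for the investor; the founder offers 0 and keeps 120.
Round 4 (the investor proposes): the founder can get 120 next round, worth 0.68 × 120 = 81.6 now. The investor offers 81.6 and keeps 120 − 81.6 = 38.4.
Round 3 (the founder proposes): the investor can get 38.4 next round, worth 0.68 × 38.4 = 26.112 now; the founder offers that and keeps 93.888.
Round 2 (the investor proposes): the founder can get 93.888 next round, worth 0.68 × 93.888 = 63.84384 now, so the investor offers 63.84384, keeping 56.15616.
So by rejecting in round 1, the investor gets 56.15616 next round, worth 0.68 × 56.15616 = 38.1861888 now.
Offer 43 ≥ 38.1861888, so the investor accepts.

Accept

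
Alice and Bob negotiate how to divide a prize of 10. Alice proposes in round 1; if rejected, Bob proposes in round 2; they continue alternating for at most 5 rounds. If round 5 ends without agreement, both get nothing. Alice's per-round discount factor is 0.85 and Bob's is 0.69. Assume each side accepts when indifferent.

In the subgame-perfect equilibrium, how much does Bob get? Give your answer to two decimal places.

Round 5 (Alice proposes): Bob will accept anything ≥ 0, so Alice offers 0 and keeps 10.
Round 4 (Bob proposes): Alice can get 10 next round, worth 0.85 × 10 = 8.5 now, so Bob offers 8.5, keeping 1.5.
Round 3 (Alice proposes): Bob can get 1.5 next round, worth 0.69 × 1.5 = 1.035 now, so Alice offers 1.035, keeping 8.965.
Round 2 (Bob proposes): Alice can get 8.965 next round, worth 0.85 × 8.965 = 7.62025 now, so Bob offers 7.62025, keeping 2.37975.
Round 1 (Alice proposes): Bob can get 2.37975 next round, worth 0.69 × 2.37975 = 1.6420275 now; Alice offers that and keeps 8.3579725.

1.64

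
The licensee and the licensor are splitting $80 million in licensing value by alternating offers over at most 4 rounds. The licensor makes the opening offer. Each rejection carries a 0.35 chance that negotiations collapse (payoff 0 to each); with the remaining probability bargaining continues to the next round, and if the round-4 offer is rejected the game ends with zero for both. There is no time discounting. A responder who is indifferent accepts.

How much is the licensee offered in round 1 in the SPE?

Round 4 (the licensee proposes): rejection yields 0 for the licensor; the licensee offers 0 and keeps 80.
Round 3 (the licensor proposes): rejecting gives the licensee an expected 0.65 × 80 = 52; the licensor offers that and keeps 28.
Round 2 (the licensee proposes): rejecting gives the licensor an expected 0.65 × 28 = 18.2. The licensee offers 18.2 and keeps 80 − 18.2 = 61.8.
Round 1 (the licensor proposes): rejecting gives the licensee an expected 0.65 × 61.8 = 40.17, so the licensor offers 40.17, keeping 39.83.

40.17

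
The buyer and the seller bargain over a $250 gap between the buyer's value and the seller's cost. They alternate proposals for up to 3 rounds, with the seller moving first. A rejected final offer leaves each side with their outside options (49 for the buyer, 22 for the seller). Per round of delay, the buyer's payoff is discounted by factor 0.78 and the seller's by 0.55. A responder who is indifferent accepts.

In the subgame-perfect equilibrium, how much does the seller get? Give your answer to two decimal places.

141.23

Round 3 (the seller proposes): the buyer gets 49 if talks fail, so the seller offers 49 and keeps 201.
Round 2 (the buyer proposes): the seller can get 201 next round, worth 0.55 × 201 = 110.55 now; the buyer offers that and keeps 139.45.
Round 1 (the seller proposes): the buyer can get 139.45 next round, worth 0.78 × 139.45 = 108.771 now. The seller offers 108.771 and keeps 250 − 108.771 = 141.229.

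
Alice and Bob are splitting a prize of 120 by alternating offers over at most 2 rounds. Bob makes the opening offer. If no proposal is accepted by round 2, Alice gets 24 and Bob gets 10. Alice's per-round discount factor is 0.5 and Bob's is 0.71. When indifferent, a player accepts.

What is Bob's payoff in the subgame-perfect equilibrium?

65

Solve by backward induction from round 2.
Round 2 (Alice proposes): Bob gets 10 if talks fail, so Alice offers 10 and keeps 110.
Round 1 (Bob proposes): Alice can get 110 next round, worth 0.5 × 110 = 55 now. Bob offers 55 and keeps 120 − 55 = 65.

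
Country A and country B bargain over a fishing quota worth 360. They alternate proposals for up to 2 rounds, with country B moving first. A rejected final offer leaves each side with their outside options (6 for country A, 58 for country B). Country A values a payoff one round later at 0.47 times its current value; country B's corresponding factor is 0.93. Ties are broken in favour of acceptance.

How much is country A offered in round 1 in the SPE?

By backward induction:
Round 2 (country A proposes): country B gets 58 if talks fail, so country A offers 58 and keeps 302.
Round 1 (country B proposes): country A can get 302 next round, worth 0.47 × 302 = 141.94 now; country B offers that and keeps 218.06.

141.94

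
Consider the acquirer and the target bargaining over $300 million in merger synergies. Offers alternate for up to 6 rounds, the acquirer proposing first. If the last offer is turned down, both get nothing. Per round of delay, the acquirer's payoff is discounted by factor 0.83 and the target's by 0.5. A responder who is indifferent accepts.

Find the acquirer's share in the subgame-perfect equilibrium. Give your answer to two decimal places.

Round 6 (the target proposes): the acquirer will accept anything ≥ 0, so the target offers 0 and keeps 300.
Round 5 (the acquirer proposes): the target can get 300 next round, worth 0.5 × 300 = 150 now; the acquirer offers that and keeps 150.
Round 4 (the target proposes): the acquirer can get 150 next round, worth 0.83 × 150 = 124.5 now; the target offers that and keeps 175.5.
Round 3 (the acquirer proposes): the target can get 175.5 next round, worth 0.5 × 175.5 = 87.75 now. The acquirer offers 87.75 and keeps 300 − 87.75 = 212.25.
Round 2 (the target proposes): the acquirer can get 212.25 next round, worth 0.83 × 212.25 = 176.1675 now. The target offers 176.1675 and keeps 300 − 176.1675 = 123.8325.
Round 1 (the acquirer proposes): the target can get 123.8325 next round, worth 0.5 × 123.8325 = 61.91625 now, so the acquirer offers 61.91625, keeping 238.08375.

238.08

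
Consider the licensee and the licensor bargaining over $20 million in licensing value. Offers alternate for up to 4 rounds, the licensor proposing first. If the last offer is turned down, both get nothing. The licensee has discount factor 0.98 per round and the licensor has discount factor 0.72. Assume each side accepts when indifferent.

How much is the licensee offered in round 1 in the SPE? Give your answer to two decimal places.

19.32

Work backward from the last round.
Round 4 (the licensee proposes): rejection yields 0 for the licensor; the licensee offers 0 and keeps 20.
Round 3 (the licensor proposes): the licensee can get 20 next round, worth 0.98 × 20 = 19.6 now; the licensor offers that and keeps 0.4.
Round 2 (the licensee proposes): the licensor can get 0.4 next round, worth 0.72 × 0.4 = 0.288 now. The licensee offers 0.288 and keeps 20 − 0.288 = 19.712.
Round 1 (the licensor proposes): the licensee can get 19.712 next round, worth 0.98 × 19.712 = 19.31776 now. The licensor offers 19.31776 and keeps 20 − 19.31776 = 0.68224.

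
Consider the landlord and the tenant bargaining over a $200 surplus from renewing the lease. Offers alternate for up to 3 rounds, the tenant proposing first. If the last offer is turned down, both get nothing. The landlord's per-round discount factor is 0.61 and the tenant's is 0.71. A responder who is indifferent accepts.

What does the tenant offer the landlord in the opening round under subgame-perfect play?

35.38

Round 3 (the tenant proposes): rejection yields 0 for the landlord; the tenant offers 0 and keeps 200.
Round 2 (the landlord proposes): the tenant can get 200 next round, worth 0.71 × 200 = 142 now. The landlord offers 142 and keeps 200 − 142 = 58.
Round 1 (the tenant proposes): the landlord can get 58 next round, worth 0.61 × 58 = 35.38 now; the tenant offers that and keeps 164.62.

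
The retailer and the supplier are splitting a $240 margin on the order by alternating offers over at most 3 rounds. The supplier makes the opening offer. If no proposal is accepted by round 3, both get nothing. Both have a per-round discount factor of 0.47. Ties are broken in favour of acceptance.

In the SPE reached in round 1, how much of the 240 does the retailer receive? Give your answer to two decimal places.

Round 3 (the supplier proposes): the retailer will accept anything ≥ 0, so the supplier offers 0 and keeps 240.
Round 2 (the retailer proposes): the supplier can get 240 next round, worth 0.47 × 240 = 112.8 now, so the retailer offers 112.8, keeping 127.2.
Round 1 (the supplier proposes): the retailer can get 127.2 next round, worth 0.47 × 127.2 = 59.784 now. The supplier offers 59.784 and keeps 240 − 59.784 = 180.216.

59.78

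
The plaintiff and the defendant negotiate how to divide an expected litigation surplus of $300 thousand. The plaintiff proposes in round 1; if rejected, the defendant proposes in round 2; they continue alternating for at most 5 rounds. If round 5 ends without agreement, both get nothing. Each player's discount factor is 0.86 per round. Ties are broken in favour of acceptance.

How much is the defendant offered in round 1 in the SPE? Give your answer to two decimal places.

62.83

Round 5 (the plaintiff proposes): rejection yields 0 for the defendant; the plaintiff offers 0 and keeps 300.
Round 4 (the defendant proposes): the plaintiff can get 300 next round, worth 0.86 × 300 = 258 now; the defendant offers that and keeps 42.
Round 3 (the plaintiff proposes): the defendant can get 42 next round, worth 0.86 × 42 = 36.12 now; the plaintiff offers that and keeps 263.88.
Round 2 (the defendant proposes): the plaintiff can get 263.88 next round, worth 0.86 × 263.88 = 226.9368 now, so the defendant offers 226.9368, keeping 73.0632.
Round 1 (the plaintiff proposes): the defendant can get 73.0632 next round, worth 0.86 × 73.0632 = 62.834352 now, so the plaintiff offers 62.834352, keeping 237.165648.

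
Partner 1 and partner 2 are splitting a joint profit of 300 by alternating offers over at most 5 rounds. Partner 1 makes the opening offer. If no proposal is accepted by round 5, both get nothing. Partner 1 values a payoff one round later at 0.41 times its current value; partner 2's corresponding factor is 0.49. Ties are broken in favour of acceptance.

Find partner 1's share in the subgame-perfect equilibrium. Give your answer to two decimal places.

Round 5 (partner 1 proposes): partner 2 will accept anything ≥ 0, so partner 1 offers 0 and keeps 300.
Round 4 (partner 2 proposes): partner 1 can get 300 next round, worth 0.41 × 300 = 123 now, so partner 2 offers 123, keeping 177.
Round 3 (partner 1 proposes): partner 2 can get 177 next round, worth 0.49 × 177 = 86.73 now. Partner 1 offers 86.73 and keeps 300 − 86.73 = 213.27.
Round 2 (partner 2 proposes): partner 1 can get 213.27 next round, worth 0.41 × 213.27 = 87.4407 now, so partner 2 offers 87.4407, keeping 212.5593.
Round 1 (partner 1 proposes): partner 2 can get 212.5593 next round, worth 0.49 × 212.5593 = 104.154057 now; partner 1 offers that and keeps 195.845943.

195.85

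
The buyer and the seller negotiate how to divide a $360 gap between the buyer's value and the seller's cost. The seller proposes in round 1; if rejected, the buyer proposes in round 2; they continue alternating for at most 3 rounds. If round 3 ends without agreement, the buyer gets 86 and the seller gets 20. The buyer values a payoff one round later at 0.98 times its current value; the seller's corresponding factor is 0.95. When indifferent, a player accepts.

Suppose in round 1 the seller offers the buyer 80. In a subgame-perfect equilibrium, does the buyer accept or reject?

Reject

Work out the buyer's continuation value if the offer is rejected.
Round 3 (the seller proposes): the buyer gets 86 if talks fail, so the seller offers 86 and keeps 274.
Round 2 (the buyer proposes): the seller can get 274 next round, worth 0.95 × 274 = 260.3 now. The buyer offers 260.3 and keeps 360 − 260.3 = 99.7.
So by rejecting in round 1, the buyer gets 99.7 next round, worth 0.98 × 99.7 = 97.706 now.
Offer 80 < 97.706, so the buyer rejects.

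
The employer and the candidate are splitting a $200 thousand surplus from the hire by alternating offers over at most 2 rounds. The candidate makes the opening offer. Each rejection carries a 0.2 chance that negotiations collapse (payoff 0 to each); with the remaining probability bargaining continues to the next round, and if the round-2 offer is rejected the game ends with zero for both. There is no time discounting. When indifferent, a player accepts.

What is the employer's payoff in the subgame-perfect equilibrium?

160

Round 2 (the employer proposes): rejection yields 0 for the candidate; the employer offers 0 and keeps 200.
Round 1 (the candidate proposes): rejecting gives the employer an expected 0.8 × 200 = 160; the candidate offers that and keeps 40.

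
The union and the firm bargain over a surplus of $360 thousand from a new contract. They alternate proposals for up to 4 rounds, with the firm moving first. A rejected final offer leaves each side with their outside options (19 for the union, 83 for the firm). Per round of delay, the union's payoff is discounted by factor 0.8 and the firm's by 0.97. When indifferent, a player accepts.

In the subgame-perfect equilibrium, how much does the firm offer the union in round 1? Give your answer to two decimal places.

Round 4 (the union proposes): the firm gets 83 if talks fail, so the union offers 83 and keeps 277.
Round 3 (the firm proposes): the union can get 277 next round, worth 0.8 × 277 = 221.6 now, so the firm offers 221.6, keeping 138.4.
Round 2 (the union proposes): the firm can get 138.4 next round, worth 0.97 × 138.4 = 134.248 now; the union offers that and keeps 225.752.
Round 1 (the firm proposes): the union can get 225.752 next round, worth 0.8 × 225.752 = 180.6016 now, so the firm offers 180.6016, keeping 179.3984.

180.60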